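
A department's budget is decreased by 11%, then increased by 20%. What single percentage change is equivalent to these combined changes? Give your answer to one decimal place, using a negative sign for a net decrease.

An 11% decrease multiplies by 0.89.
Then a 20% increase: 0.89 × 1.2 = 1.068.
Overall factor 1.068, i.e. 6.8%.

6.8%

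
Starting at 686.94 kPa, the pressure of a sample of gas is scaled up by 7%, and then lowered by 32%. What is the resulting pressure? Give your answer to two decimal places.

Each change multiplies by a factor: 1.07 × 0.68 = 0.7276.
686.94 × 0.7276 = 499.817544 ≈ 499.82.

499.82 kPa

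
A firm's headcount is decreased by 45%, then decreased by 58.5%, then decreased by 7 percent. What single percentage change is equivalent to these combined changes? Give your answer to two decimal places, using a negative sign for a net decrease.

The combined multiplier is 0.55 × 0.415 × 0.93 = 0.2122725.
That corresponds to a decrease of 78.77%.

-78.77%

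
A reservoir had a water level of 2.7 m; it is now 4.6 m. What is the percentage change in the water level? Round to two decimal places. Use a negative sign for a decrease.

70.37%

Change: 4.6 − 2.7 = 1.9.
Relative to the original: 1.9 ÷ 2.7 ≈ 70.37%.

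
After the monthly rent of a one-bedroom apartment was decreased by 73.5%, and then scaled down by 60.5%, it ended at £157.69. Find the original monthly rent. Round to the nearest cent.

The overall multiplier applied was 0.265 × 0.395 = 0.104675.
So the original monthly rent was £157.69 ÷ 0.104675 ≈ £1,506.47.

£1,506.47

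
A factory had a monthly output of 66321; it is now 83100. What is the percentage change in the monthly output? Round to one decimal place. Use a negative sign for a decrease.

25.3%

Change: 83100 − 66321 = 16779.
Relative to the original: 16779 ÷ 66321 ≈ 25.3%.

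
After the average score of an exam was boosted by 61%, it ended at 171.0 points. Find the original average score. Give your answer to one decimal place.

The overall multiplier applied was 1.61.
So the original average score was 171.0 ÷ 1.61 ≈ 106.2 points.

106.2 points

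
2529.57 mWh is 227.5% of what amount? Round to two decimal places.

1111.90 mWh

2529.57 mWh ÷ 2.275 ≈ 1111.90 mWh.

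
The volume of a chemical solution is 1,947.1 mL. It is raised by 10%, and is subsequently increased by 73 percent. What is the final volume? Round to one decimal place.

Apply the 10% increase: 1,947.1 × 1.1 = 2141.81.
Apply the 73% increase: 2141.81 × 1.73 = 3705.3313 ≈ 3,705.3.

3,705.3 mL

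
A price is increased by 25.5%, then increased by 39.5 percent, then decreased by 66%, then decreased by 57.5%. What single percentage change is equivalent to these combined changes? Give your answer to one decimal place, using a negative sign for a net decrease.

-74.7%

A 25.5% increase multiplies by 1.255.
Then a 39.5% increase: 1.255 × 1.395 = 1.750725.
Then a 66% decrease: 1.750725 × 0.34 = 0.5952465.
Then a 57.5% decrease: 0.5952465 × 0.425 = 0.2529797625.
Overall factor 0.2529797625, i.e. -74.7%.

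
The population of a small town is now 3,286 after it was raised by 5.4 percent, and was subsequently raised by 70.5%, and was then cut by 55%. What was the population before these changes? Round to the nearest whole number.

The overall multiplier applied was 1.054 × 1.705 × 0.45 = 0.8086815.
So the original population was 3,286 ÷ 0.8086815 ≈ 4,063.

4,063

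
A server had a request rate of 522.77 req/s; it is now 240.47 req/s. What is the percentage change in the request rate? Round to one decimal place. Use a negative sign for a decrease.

-54.0%

Change: 240.47 − 522.77 = -282.30.
Relative to the original: -282.30 ÷ 522.77 ≈ -54.0%.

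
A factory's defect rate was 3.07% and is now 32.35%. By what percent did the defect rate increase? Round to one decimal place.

The change is 32.35 − 3.07 = 29.28 percentage points.
Relative to the original 3.07%, that is 29.28 ÷ 3.07 ≈ 953.7%.
So the defect rate rose by 953.7%.

953.7%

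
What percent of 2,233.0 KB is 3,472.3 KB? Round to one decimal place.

3,472.3 KB ÷ 2,233.0 KB ≈ 155.5%.

155.5%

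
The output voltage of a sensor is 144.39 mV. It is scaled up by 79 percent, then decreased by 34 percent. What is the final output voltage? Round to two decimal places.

79% increase: 144.39 × 1.79 = 258.4581.
After the 34% decrease: 258.4581 × 0.66 = 170.582346 ≈ 170.58.

170.58 mV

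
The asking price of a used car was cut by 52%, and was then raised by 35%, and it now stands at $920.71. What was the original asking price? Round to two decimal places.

$1420.85

The overall multiplier applied was 0.48 × 1.35 = 0.648.
So the original asking price was $920.71 ÷ 0.648 ≈ $1420.85.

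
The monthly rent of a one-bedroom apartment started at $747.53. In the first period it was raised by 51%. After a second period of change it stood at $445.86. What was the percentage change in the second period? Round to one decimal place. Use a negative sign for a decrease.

After the first period: $747.53 × 1.51 = $1128.7703.
Second-period multiplier: $445.86 ÷ $1128.7703 ≈ 0.395.
That is a change of -60.5%.

-60.5%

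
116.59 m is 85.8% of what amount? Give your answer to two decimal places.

116.59 m ÷ 0.858 ≈ 135.89 m.

135.89 m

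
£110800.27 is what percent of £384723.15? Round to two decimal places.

28.80%

£110800.27 ÷ £384723.15 ≈ 28.80%.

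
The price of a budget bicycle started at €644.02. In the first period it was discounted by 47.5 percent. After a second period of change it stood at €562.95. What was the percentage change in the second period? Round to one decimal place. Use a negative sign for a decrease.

After the first period: €644.02 × 0.525 = €338.1105.
Second-period multiplier: €562.95 ÷ €338.1105 ≈ 1.66499.
That is a change of 66.5%.

66.5%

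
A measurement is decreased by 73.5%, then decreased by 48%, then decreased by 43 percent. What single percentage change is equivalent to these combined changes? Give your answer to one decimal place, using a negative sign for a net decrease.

The combined multiplier is 0.265 × 0.52 × 0.57 = 0.078546.
That corresponds to a decrease of 92.1%.

-92.1%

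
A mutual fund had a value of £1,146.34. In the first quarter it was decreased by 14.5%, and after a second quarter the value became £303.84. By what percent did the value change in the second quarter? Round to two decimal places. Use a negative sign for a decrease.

-69.00%

After the first quarter: £1,146.34 × 0.855 = £980.1207.
Second-quarter multiplier: £303.84 ÷ £980.1207 ≈ 0.310003.
That is a change of -69.00%.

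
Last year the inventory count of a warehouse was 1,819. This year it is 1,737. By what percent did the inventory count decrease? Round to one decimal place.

4.5%

Change: 1,737 − 1,819 = -82.
Relative to the original: -82 ÷ 1,819 ≈ -4.5%.
So the inventory count decreased by 4.5%.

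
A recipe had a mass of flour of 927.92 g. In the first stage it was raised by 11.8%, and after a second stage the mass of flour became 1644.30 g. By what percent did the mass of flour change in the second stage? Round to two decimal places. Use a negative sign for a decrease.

After the first stage: 927.92 × 1.118 = 1037.41456.
Second-stage multiplier: 1644.30 ÷ 1037.41456 ≈ 1.584998.
That is a change of 58.50%.

58.50%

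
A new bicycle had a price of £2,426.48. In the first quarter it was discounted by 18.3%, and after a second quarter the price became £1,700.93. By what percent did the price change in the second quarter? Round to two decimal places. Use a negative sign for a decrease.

-14.20%

After the first quarter: £2,426.48 × 0.817 = £1982.43416.
Second-quarter multiplier: £1,700.93 ÷ £1982.43416 ≈ 0.858001.
That is a change of -14.20%.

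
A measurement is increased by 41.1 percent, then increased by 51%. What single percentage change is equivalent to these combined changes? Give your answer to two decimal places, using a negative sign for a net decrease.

113.06%

The combined multiplier is 1.411 × 1.51 = 2.13061.
That corresponds to an increase of 113.06%.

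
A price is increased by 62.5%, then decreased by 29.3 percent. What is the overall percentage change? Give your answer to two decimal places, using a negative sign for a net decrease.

The combined multiplier is 1.625 × 0.707 = 1.148875.
That corresponds to an increase of 14.89%.

14.89%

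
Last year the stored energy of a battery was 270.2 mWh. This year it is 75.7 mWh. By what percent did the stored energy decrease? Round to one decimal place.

Change: 75.7 − 270.2 = -194.5.
Relative to the original: -194.5 ÷ 270.2 ≈ -72.0%.
So the stored energy decreased by 72.0%.

72.0%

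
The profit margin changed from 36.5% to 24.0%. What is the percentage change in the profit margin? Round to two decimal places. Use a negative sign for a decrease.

The change is 24.0 − 36.5 = -12.5 percentage points.
Relative to the original 36.5%, that is -12.5 ÷ 36.5 ≈ -34.25%.

-34.25%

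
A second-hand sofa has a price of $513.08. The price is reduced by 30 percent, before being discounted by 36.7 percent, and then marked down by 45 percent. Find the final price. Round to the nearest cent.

30% decrease: $513.08 × 0.7 = $359.156.
After the 36.7% decrease: $359.156 × 0.633 = $227.345748.
Apply the 45% decrease: $227.345748 × 0.55 = $125.0401614 ≈ $125.04.

$125.04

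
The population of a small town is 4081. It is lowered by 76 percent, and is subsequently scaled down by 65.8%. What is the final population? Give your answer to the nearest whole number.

335

Each change multiplies by a factor: 0.24 × 0.342 = 0.08208.
4081 × 0.08208 = 334.96848 ≈ 335.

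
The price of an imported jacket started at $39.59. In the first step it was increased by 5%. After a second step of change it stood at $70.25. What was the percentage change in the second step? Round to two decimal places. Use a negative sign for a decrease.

After the first step: $39.59 × 1.05 = $41.5695.
Second-step multiplier: $70.25 ÷ $41.5695 ≈ 1.689941.
That is a change of 68.99%.

68.99%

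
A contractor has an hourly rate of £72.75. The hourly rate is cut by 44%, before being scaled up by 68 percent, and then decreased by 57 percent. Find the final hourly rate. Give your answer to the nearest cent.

£29.43

Each change multiplies by a factor: 0.56 × 1.68 × 0.43 = 0.404544.
£72.75 × 0.404544 = £29.430576 ≈ £29.43.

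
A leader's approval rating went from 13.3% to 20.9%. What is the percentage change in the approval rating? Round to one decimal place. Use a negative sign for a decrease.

57.1%

The change is 20.9 − 13.3 = 7.6 percentage points.
Relative to the original 13.3%, that is 7.6 ÷ 13.3 ≈ 57.1%.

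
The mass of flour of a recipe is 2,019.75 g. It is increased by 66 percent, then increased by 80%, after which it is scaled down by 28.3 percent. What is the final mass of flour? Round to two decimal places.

Each change multiplies by a factor: 1.66 × 1.8 × 0.717 = 2.142396.
2,019.75 × 2.142396 = 4327.104321 ≈ 4,327.10.

4,327.10 g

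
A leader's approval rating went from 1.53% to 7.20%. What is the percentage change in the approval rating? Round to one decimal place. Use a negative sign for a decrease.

370.6%

The change is 7.20 − 1.53 = 5.67 percentage points.
Relative to the original 1.53%, that is 5.67 ÷ 1.53 ≈ 370.6%.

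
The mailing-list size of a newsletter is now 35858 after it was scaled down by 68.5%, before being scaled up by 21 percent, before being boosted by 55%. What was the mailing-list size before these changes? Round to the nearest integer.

60696

Undoing the 55% increase: 35858 ÷ 1.55 ≈ 23134.193548.
Undoing the 21% increase: 23134.193548 ÷ 1.21 ≈ 19119.168221.
Undoing the 68.5% decrease: 19119.168221 ÷ 0.315 ≈ 60696.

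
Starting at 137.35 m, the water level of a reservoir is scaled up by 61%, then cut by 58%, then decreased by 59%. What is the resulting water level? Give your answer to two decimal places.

61% increase: 137.35 × 1.61 = 221.1335.
Apply the 58% decrease: 221.1335 × 0.42 = 92.87607.
After the 59% decrease: 92.87607 × 0.41 = 38.0791887 ≈ 38.08.

38.08 m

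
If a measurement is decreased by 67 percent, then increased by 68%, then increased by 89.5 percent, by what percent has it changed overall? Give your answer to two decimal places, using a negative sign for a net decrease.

5.06%

The combined multiplier is 0.33 × 1.68 × 1.895 = 1.050588.
That corresponds to an increase of 5.06%.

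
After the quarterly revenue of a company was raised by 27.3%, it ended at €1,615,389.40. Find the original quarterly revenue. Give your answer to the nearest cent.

€1,268,962.61

The overall multiplier applied was 1.273.
So the original quarterly revenue was €1,615,389.40 ÷ 1.273 ≈ €1,268,962.61.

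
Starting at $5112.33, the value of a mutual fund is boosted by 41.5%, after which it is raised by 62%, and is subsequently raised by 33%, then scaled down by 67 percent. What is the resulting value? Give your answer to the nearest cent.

After the 41.5% increase: $5112.33 × 1.415 = $7233.94695.
Apply the 62% increase: $7233.94695 × 1.62 = $11718.994059.
Apply the 33% increase: $11718.994059 × 1.33 = $15586.26209847.
67% decrease: $15586.26209847 × 0.33 = $5143.4664924951 ≈ $5143.47.

$5143.47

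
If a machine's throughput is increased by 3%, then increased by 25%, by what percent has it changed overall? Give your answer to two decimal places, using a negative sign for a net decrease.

28.75%

The combined multiplier is 1.03 × 1.25 = 1.2875.
That corresponds to an increase of 28.75%.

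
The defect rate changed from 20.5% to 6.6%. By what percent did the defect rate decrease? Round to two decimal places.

The change is 6.6 − 20.5 = -13.9 percentage points.
Relative to the original 20.5%, that is -13.9 ÷ 20.5 ≈ -67.80%.
So the defect rate fell by 67.80%.

67.80%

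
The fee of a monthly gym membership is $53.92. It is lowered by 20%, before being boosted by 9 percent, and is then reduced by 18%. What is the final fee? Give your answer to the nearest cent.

Each change multiplies by a factor: 0.8 × 1.09 × 0.82 = 0.71504.
$53.92 × 0.71504 = $38.5549568 ≈ $38.55.

$38.55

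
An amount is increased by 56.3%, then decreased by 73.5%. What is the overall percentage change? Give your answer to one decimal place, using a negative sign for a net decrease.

A 56.3% increase multiplies by 1.563.
Then a 73.5% decrease: 1.563 × 0.265 = 0.414195.
Overall factor 0.414195, i.e. -58.6%.

-58.6%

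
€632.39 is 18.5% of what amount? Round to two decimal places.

€632.39 ÷ 0.185 ≈ €3,418.32.

€3,418.32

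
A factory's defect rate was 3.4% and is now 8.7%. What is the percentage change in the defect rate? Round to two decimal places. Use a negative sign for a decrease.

The change is 8.7 − 3.4 = 5.3 percentage points.
Relative to the original 3.4%, that is 5.3 ÷ 3.4 ≈ 155.88%.

155.88%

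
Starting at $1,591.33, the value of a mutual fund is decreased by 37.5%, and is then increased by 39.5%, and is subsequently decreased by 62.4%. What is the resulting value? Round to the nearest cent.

Each change multiplies by a factor: 0.625 × 1.395 × 0.376 = 0.327825.
$1,591.33 × 0.327825 = $521.67775725 ≈ $521.68.

$521.68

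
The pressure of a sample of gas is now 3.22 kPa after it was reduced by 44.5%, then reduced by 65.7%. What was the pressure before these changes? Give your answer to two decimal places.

The overall multiplier applied was 0.555 × 0.343 = 0.190365.
So the original pressure was 3.22 ÷ 0.190365 ≈ 16.91 kPa.

16.91 kPa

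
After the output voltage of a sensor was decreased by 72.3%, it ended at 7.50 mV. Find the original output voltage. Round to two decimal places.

The overall multiplier applied was 0.277.
So the original output voltage was 7.50 ÷ 0.277 ≈ 27.08 mV.

27.08 mV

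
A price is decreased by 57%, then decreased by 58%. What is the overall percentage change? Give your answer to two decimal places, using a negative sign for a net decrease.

A 57% decrease multiplies by 0.43.
Then a 58% decrease: 0.43 × 0.42 = 0.1806.
Overall factor 0.1806, i.e. -81.94%.

-81.94%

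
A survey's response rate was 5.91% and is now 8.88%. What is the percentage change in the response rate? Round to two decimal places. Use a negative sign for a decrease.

The change is 8.88 − 5.91 = 2.97 percentage points.
Relative to the original 5.91%, that is 2.97 ÷ 5.91 ≈ 50.25%.

50.25%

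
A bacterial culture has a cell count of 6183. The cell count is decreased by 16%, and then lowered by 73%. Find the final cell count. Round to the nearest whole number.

Each change multiplies by a factor: 0.84 × 0.27 = 0.2268.
6183 × 0.2268 = 1402.3044 ≈ 1402.

1402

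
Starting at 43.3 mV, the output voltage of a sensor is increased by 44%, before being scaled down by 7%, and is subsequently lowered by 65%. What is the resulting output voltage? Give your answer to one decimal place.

20.3 mV

Each change multiplies by a factor: 1.44 × 0.93 × 0.35 = 0.46872.
43.3 × 0.46872 = 20.295576 ≈ 20.3.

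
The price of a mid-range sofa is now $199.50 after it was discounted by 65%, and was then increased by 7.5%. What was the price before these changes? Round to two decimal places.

Undoing the 7.5% increase: $199.50 ÷ 1.075 ≈ $185.581395.
Undoing the 65% decrease: $185.581395 ÷ 0.35 ≈ $530.23.

$530.23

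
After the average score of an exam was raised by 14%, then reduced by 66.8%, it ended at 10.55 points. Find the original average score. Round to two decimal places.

27.87 points

The overall multiplier applied was 1.14 × 0.332 = 0.37848.
So the original average score was 10.55 ÷ 0.37848 ≈ 27.87 points.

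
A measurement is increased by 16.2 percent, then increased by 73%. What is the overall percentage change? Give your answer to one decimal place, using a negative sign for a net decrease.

101.0%

The combined multiplier is 1.162 × 1.73 = 2.01026.
That corresponds to an increase of 101.0%.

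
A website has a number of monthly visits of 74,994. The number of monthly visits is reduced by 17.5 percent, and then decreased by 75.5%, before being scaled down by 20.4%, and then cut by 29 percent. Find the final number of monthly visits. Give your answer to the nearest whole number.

After the 17.5% decrease: 74,994 × 0.825 = 61870.05.
Apply the 75.5% decrease: 61870.05 × 0.245 = 15158.16225.
20.4% decrease: 15158.16225 × 0.796 = 12065.897151.
After the 29% decrease: 12065.897151 × 0.71 = 8566.78697721 ≈ 8,567.

8,567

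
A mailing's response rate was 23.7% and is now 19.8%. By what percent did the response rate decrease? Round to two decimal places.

16.46%

The change is 19.8 − 23.7 = -3.9 percentage points.
Relative to the original 23.7%, that is -3.9 ÷ 23.7 ≈ -16.46%.
So the response rate fell by 16.46%.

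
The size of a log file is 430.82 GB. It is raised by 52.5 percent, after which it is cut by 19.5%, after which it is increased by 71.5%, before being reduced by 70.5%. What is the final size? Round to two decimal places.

Each change multiplies by a factor: 1.525 × 0.805 × 1.715 × 0.295 = 0.621086178125.
430.82 × 0.621086178125 = 267.5763472598125 ≈ 267.58.

267.58 GB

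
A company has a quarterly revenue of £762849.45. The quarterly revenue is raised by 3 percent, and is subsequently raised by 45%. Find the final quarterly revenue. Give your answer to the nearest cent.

Each change multiplies by a factor: 1.03 × 1.45 = 1.4935.
£762849.45 × 1.4935 = £1139315.653575 ≈ £1139315.65.

£1139315.65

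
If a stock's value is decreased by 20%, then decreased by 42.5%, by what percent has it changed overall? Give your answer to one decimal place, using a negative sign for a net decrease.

The combined multiplier is 0.8 × 0.575 = 0.46.
That corresponds to a decrease of 54.0%.

-54.0%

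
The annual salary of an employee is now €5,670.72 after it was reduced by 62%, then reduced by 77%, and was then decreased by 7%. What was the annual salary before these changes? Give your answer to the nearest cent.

The overall multiplier applied was 0.38 × 0.23 × 0.93 = 0.081282.
So the original annual salary was €5,670.72 ÷ 0.081282 ≈ €69,766.00.

€69,766.00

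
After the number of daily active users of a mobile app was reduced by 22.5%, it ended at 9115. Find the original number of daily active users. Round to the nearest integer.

11761

The overall multiplier applied was 0.775.
So the original number of daily active users was 9115 ÷ 0.775 ≈ 11761.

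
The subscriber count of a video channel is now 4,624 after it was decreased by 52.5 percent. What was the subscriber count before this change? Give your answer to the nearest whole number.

9,735

The overall multiplier applied was 0.475.
So the original subscriber count was 4,624 ÷ 0.475 ≈ 9,735.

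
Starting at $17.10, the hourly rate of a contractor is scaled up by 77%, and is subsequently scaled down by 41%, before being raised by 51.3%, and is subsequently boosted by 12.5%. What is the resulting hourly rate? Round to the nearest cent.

Each change multiplies by a factor: 1.77 × 0.59 × 1.513 × 1.125 = 1.7775291375.
$17.10 × 1.7775291375 = $30.39574825125 ≈ $30.40.

$30.40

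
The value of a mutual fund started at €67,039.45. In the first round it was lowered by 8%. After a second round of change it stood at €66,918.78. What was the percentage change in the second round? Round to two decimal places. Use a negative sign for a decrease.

After the first round: €67,039.45 × 0.92 = €61676.294.
Second-round multiplier: €66,918.78 ÷ €61676.294 ≈ 1.085.
That is a change of 8.50%.

8.50%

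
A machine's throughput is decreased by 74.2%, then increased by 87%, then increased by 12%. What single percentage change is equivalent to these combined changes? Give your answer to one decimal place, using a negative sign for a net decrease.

A 74.2% decrease multiplies by 0.258.
Then an 87% increase: 0.258 × 1.87 = 0.48246.
Then a 12% increase: 0.48246 × 1.12 = 0.5403552.
Overall factor 0.5403552, i.e. -46.0%.

-46.0%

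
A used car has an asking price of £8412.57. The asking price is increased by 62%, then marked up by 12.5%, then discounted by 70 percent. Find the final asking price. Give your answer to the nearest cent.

62% increase: £8412.57 × 1.62 = £13628.3634.
After the 12.5% increase: £13628.3634 × 1.125 = £15331.908825.
70% decrease: £15331.908825 × 0.3 = £4599.5726475 ≈ £4599.57.

£4599.57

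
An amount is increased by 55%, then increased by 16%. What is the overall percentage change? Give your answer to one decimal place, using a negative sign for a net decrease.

79.8%

A 55% increase multiplies by 1.55.
Then a 16% increase: 1.55 × 1.16 = 1.798.
Overall factor 1.798, i.e. 79.8%.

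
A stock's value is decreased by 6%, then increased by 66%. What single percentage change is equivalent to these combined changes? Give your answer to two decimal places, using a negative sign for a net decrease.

The combined multiplier is 0.94 × 1.66 = 1.5604.
That corresponds to an increase of 56.04%.

56.04%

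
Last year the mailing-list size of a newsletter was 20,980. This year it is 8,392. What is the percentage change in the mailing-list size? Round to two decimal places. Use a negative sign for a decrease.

Change: 8,392 − 20,980 = -12,588.
Relative to the original: -12,588 ÷ 20,980 = -60.00%.

-60.00%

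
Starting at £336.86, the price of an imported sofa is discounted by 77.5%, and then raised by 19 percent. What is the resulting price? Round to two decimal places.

£90.19

77.5% decrease: £336.86 × 0.225 = £75.7935.
Apply the 19% increase: £75.7935 × 1.19 = £90.194265 ≈ £90.19.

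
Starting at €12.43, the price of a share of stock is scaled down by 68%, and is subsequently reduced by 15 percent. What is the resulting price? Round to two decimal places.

€3.38

Each change multiplies by a factor: 0.32 × 0.85 = 0.272.
€12.43 × 0.272 = €3.38096 ≈ €3.38.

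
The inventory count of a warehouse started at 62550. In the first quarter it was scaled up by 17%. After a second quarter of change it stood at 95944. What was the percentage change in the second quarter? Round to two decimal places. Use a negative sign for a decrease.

31.10%

After the first quarter: 62550 × 1.17 = 73183.5.
Second-quarter multiplier: 95944 ÷ 73183.5 ≈ 1.311006.
That is a change of 31.10%.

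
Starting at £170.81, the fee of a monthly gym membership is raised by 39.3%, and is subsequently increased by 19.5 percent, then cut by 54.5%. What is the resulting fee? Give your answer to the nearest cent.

£129.37

After the 39.3% increase: £170.81 × 1.393 = £237.93833.
After the 19.5% increase: £237.93833 × 1.195 = £284.33630435.
Apply the 54.5% decrease: £284.33630435 × 0.455 = £129.37301847925 ≈ £129.37.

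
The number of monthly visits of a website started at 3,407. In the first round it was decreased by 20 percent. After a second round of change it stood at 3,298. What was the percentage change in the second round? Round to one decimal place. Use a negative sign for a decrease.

After the first round: 3,407 × 0.8 = 2725.6.
Second-round multiplier: 3,298 ÷ 2725.6 ≈ 1.21001.
That is a change of 21.0%.

21.0%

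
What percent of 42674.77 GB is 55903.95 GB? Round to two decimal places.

131.00%

55903.95 GB ÷ 42674.77 GB ≈ 131.00%.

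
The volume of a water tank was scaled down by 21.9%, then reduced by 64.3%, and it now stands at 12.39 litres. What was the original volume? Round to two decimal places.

The overall multiplier applied was 0.781 × 0.357 = 0.278817.
So the original volume was 12.39 ÷ 0.278817 ≈ 44.44 litres.

44.44 litres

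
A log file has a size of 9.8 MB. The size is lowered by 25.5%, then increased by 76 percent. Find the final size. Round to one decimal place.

12.8 MB

Apply the 25.5% decrease: 9.8 × 0.745 = 7.301.
76% increase: 7.301 × 1.76 = 12.84976 ≈ 12.8.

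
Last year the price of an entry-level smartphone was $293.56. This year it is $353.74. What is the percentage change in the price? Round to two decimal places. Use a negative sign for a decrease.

20.50%

Change: $353.74 − $293.56 = $60.18.
Relative to the original: $60.18 ÷ $293.56 ≈ 20.50%.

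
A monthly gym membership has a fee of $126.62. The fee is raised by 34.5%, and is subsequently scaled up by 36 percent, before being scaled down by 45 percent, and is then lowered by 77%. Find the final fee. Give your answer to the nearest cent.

$29.30

34.5% increase: $126.62 × 1.345 = $170.3039.
After the 36% increase: $170.3039 × 1.36 = $231.613304.
After the 45% decrease: $231.613304 × 0.55 = $127.3873172.
After the 77% decrease: $127.3873172 × 0.23 = $29.299082956 ≈ $29.30.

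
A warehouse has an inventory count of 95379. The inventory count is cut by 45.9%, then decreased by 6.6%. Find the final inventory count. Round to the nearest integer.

48194

After the 45.9% decrease: 95379 × 0.541 = 51600.039.
Apply the 6.6% decrease: 51600.039 × 0.934 = 48194.436426 ≈ 48194.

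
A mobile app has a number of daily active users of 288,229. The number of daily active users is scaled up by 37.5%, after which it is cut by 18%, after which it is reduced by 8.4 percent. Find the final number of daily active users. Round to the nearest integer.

297,680

37.5% increase: 288,229 × 1.375 = 396314.875.
Apply the 18% decrease: 396314.875 × 0.82 = 324978.1975.
After the 8.4% decrease: 324978.1975 × 0.916 = 297680.02891 ≈ 297,680.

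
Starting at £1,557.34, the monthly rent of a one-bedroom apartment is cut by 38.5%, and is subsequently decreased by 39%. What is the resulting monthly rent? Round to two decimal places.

38.5% decrease: £1,557.34 × 0.615 = £957.7641.
After the 39% decrease: £957.7641 × 0.61 = £584.236101 ≈ £584.24.

£584.24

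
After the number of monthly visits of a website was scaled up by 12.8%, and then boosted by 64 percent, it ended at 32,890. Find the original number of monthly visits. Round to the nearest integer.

17,779

The overall multiplier applied was 1.128 × 1.64 = 1.84992.
So the original number of monthly visits was 32,890 ÷ 1.84992 ≈ 17,779.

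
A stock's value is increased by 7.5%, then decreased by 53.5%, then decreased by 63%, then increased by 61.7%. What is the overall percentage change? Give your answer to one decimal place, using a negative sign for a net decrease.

The combined multiplier is 1.075 × 0.465 × 0.37 × 1.617 = 0.29907021375.
That corresponds to a decrease of 70.1%.

-70.1%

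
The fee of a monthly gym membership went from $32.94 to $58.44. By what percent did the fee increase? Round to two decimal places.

77.41%

Change: $58.44 − $32.94 = $25.50.
Relative to the original: $25.50 ÷ $32.94 ≈ 77.41%.
So the fee increased by 77.41%.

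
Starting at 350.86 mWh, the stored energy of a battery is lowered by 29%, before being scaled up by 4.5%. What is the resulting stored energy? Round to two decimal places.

Each change multiplies by a factor: 0.71 × 1.045 = 0.74195.
350.86 × 0.74195 = 260.320577 ≈ 260.32.

260.32 mWh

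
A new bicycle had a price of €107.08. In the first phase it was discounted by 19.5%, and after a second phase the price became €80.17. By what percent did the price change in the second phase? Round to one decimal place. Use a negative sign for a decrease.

-7.0%

After the first phase: €107.08 × 0.805 = €86.1994.
Second-phase multiplier: €80.17 ÷ €86.1994 ≈ 0.93005.
That is a change of -7.0%.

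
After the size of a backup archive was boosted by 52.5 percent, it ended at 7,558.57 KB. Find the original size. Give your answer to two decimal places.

The overall multiplier applied was 1.525.
So the original size was 7,558.57 ÷ 1.525 ≈ 4,956.44 KB.

4,956.44 KB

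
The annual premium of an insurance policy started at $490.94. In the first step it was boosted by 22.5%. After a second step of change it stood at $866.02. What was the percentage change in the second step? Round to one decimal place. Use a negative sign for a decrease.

After the first step: $490.94 × 1.225 = $601.4015.
Second-step multiplier: $866.02 ÷ $601.4015 ≈ 1.44.
That is a change of 44.0%.

44.0%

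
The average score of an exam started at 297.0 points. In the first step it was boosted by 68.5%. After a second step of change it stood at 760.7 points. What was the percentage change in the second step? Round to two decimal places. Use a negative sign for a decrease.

After the first step: 297.0 × 1.685 = 500.445.
Second-step multiplier: 760.7 ÷ 500.445 ≈ 1.520047.
That is a change of 52.00%.

52.00%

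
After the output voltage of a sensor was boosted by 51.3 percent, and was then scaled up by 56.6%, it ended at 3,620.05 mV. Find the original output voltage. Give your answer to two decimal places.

1,527.86 mV

The overall multiplier applied was 1.513 × 1.566 = 2.369358.
So the original output voltage was 3,620.05 ÷ 2.369358 ≈ 1,527.86 mV.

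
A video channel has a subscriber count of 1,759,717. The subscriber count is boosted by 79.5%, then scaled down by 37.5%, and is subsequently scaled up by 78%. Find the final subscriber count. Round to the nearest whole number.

After the 79.5% increase: 1,759,717 × 1.795 = 3158692.015.
After the 37.5% decrease: 3158692.015 × 0.625 = 1974182.509375.
78% increase: 1974182.509375 × 1.78 = 3514044.8666875 ≈ 3,514,045.

3,514,045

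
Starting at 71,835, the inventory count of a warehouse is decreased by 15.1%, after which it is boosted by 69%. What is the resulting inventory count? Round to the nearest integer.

15.1% decrease: 71,835 × 0.849 = 60987.915.
After the 69% increase: 60987.915 × 1.69 = 103069.57635 ≈ 103,070.

103,070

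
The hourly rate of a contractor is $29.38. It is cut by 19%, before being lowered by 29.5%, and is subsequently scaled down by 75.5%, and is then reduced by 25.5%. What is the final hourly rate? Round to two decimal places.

$3.06

After the 19% decrease: $29.38 × 0.81 = $23.7978.
29.5% decrease: $23.7978 × 0.705 = $16.777449.
After the 75.5% decrease: $16.777449 × 0.245 = $4.110475005.
Apply the 25.5% decrease: $4.110475005 × 0.745 = $3.062303878725 ≈ $3.06.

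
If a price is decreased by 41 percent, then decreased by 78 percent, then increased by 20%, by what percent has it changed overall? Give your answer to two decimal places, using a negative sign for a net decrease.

A 41% decrease multiplies by 0.59.
Then a 78% decrease: 0.59 × 0.22 = 0.1298.
Then a 20% increase: 0.1298 × 1.2 = 0.15576.
Overall factor 0.15576, i.e. -84.42%.

-84.42%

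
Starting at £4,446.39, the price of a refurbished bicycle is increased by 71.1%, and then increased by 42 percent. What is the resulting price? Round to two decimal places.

Each change multiplies by a factor: 1.711 × 1.42 = 2.42962.
£4,446.39 × 2.42962 = £10803.0380718 ≈ £10,803.04.

£10,803.04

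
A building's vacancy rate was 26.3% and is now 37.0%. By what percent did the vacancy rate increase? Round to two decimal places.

40.68%

The change is 37.0 − 26.3 = 10.7 percentage points.
Relative to the original 26.3%, that is 10.7 ÷ 26.3 ≈ 40.68%.
So the vacancy rate rose by 40.68%.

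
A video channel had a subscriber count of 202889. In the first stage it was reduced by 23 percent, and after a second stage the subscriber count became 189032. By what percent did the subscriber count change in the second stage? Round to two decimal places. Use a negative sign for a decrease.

21.00%

After the first stage: 202889 × 0.77 = 156224.53.
Second-stage multiplier: 189032 ÷ 156224.53 ≈ 1.210002.
That is a change of 21.00%.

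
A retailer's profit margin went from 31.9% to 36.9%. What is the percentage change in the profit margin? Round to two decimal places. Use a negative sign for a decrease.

15.67%

The change is 36.9 − 31.9 = 5.0 percentage points.
Relative to the original 31.9%, that is 5.0 ÷ 31.9 ≈ 15.67%.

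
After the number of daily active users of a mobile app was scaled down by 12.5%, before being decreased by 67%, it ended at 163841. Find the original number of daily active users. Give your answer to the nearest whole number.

Undoing the 67% decrease: 163841 ÷ 0.33 ≈ 496487.878788.
Undoing the 12.5% decrease: 496487.878788 ÷ 0.875 ≈ 567415.

567415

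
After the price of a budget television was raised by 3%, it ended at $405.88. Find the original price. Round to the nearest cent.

$394.06

The overall multiplier applied was 1.03.
So the original price was $405.88 ÷ 1.03 ≈ $394.06.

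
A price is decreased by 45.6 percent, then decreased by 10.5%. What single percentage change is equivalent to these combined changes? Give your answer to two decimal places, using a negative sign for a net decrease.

The combined multiplier is 0.544 × 0.895 = 0.48688.
That corresponds to a decrease of 51.31%.

-51.31%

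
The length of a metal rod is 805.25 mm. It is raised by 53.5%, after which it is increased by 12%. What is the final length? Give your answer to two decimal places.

Each change multiplies by a factor: 1.535 × 1.12 = 1.7192.
805.25 × 1.7192 = 1384.3858 ≈ 1384.39.

1384.39 mm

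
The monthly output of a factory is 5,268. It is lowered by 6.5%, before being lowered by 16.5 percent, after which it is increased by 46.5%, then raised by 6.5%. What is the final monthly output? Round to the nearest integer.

6,417

After the 6.5% decrease: 5,268 × 0.935 = 4925.58.
After the 16.5% decrease: 4925.58 × 0.835 = 4112.8593.
46.5% increase: 4112.8593 × 1.465 = 6025.3388745.
6.5% increase: 6025.3388745 × 1.065 = 6416.9859013425 ≈ 6,417.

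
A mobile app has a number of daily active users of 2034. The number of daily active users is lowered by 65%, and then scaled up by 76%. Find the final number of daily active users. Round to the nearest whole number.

1253

Each change multiplies by a factor: 0.35 × 1.76 = 0.616.
2034 × 0.616 = 1252.944 ≈ 1253.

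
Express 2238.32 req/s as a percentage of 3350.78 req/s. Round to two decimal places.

2238.32 req/s ÷ 3350.78 req/s ≈ 66.80%.

66.80%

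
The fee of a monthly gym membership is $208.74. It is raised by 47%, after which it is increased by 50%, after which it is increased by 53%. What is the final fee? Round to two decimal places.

$704.22

Each change multiplies by a factor: 1.47 × 1.5 × 1.53 = 3.37365.
$208.74 × 3.37365 = $704.215701 ≈ $704.22.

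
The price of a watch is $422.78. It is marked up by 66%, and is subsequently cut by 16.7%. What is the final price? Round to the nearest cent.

$584.61

Each change multiplies by a factor: 1.66 × 0.833 = 1.38278.
$422.78 × 1.38278 = $584.6117284 ≈ $584.61.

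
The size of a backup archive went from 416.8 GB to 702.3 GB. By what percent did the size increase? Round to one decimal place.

68.5%

Change: 702.3 − 416.8 = 285.5.
Relative to the original: 285.5 ÷ 416.8 ≈ 68.5%.
So the size increased by 68.5%.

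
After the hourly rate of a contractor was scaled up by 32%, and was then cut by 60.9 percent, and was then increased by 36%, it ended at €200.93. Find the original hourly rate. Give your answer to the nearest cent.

Undoing the 36% increase: €200.93 ÷ 1.36 ≈ €147.742647.
Undoing the 60.9% decrease: €147.742647 ÷ 0.391 ≈ €377.858432.
Undoing the 32% increase: €377.858432 ÷ 1.32 ≈ €286.26.

€286.26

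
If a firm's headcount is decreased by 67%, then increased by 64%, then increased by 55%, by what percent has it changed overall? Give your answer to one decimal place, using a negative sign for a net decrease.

A 67% decrease multiplies by 0.33.
Then a 64% increase: 0.33 × 1.64 = 0.5412.
Then a 55% increase: 0.5412 × 1.55 = 0.83886.
Overall factor 0.83886, i.e. -16.1%.

-16.1%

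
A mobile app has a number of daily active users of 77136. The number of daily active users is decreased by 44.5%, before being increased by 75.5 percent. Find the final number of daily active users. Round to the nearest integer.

44.5% decrease: 77136 × 0.555 = 42810.48.
After the 75.5% increase: 42810.48 × 1.755 = 75132.3924 ≈ 75132.

75132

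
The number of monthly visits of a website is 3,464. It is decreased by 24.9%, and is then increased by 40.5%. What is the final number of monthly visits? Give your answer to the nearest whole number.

Each change multiplies by a factor: 0.751 × 1.405 = 1.055155.
3,464 × 1.055155 = 3655.05692 ≈ 3,655.

3,655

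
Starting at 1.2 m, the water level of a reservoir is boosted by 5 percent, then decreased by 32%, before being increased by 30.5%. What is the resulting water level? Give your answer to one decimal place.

Apply the 5% increase: 1.2 × 1.05 = 1.26.
Apply the 32% decrease: 1.26 × 0.68 = 0.8568.
30.5% increase: 0.8568 × 1.305 = 1.118124 ≈ 1.1.

1.1 m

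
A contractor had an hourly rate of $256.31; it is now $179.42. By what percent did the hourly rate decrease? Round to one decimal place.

Change: $179.42 − $256.31 = -$76.89.
Relative to the original: -$76.89 ÷ $256.31 ≈ -30.0%.
So the hourly rate decreased by 30.0%.

30.0%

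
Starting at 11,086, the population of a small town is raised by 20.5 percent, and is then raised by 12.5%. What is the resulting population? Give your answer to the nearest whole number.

15,028

Each change multiplies by a factor: 1.205 × 1.125 = 1.355625.
11,086 × 1.355625 = 15028.45875 ≈ 15,028.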